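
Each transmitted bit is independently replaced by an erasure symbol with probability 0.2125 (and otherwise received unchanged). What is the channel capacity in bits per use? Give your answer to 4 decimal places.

0.7875 bits

Binary erasure channel: capacity C = 1 − ε.
C = 1 − 0.2125 = 0.7875 bits per channel use.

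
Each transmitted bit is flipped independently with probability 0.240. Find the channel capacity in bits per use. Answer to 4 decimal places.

Binary symmetric channel: C = 1 − h₂(ε) where h₂ is the binary entropy function.
h₂(0.240) = −0.240·log₂0.240 − 0.760·log₂0.760 = 0.7950.
C = 1 − 0.7950 = 0.2050 bits per channel use.

0.2050 bits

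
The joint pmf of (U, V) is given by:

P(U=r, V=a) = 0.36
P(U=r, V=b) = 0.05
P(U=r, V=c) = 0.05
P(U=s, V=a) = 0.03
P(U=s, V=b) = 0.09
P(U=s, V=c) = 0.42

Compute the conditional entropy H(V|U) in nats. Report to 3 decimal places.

Marginals: p(U) = (0.4600, 0.5400), p(V) = (0.3900, 0.1400, 0.4700).
H(V|U) = Σ p(U) · H(V|U=·).
  U=r: p=0.4600, H(V|U=r) = 0.6743
  U=s: p=0.5400, H(V|U=s) = 0.6547
Weighted sum = 0.664 nats.

0.664 nats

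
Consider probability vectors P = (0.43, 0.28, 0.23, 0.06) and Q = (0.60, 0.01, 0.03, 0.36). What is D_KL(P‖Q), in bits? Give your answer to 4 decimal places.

1.6602 bits

D(P‖Q) = Σ p·log₂(p/q).
  0.43·log₂(0.43/0.60) = -0.20667
  0.28·log₂(0.28/0.01) = 1.34606
  0.23·log₂(0.23/0.03) = 0.67588
  0.06·log₂(0.06/0.36) = -0.15510
D(P‖Q) = 1.6602 bits.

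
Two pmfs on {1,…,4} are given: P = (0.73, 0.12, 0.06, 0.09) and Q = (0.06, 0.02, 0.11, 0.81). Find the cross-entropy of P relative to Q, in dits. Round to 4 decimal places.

H(P,Q) = −Σ p·log₁₀ q.
  −0.73·log₁₀(0.06) = 0.89195
  −0.12·log₁₀(0.02) = 0.20388
  −0.06·log₁₀(0.11) = 0.05752
  −0.09·log₁₀(0.81) = 0.00824
H(P,Q) = 1.1616 dits.

1.1616 dits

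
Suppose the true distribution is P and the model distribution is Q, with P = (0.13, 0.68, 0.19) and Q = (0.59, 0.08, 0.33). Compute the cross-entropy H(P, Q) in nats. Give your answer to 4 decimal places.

1.9967 nats

H(P,Q) = −Σ p·ln q.
  −0.13·ln(0.59) = 0.06859
  −0.68·ln(0.08) = 1.71750
  −0.19·ln(0.33) = 0.21065
H(P,Q) = 1.9967 nats.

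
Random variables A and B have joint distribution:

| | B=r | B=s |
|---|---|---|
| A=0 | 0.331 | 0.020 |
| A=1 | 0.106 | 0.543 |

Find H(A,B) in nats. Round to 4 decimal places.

1.0137 nats

H(A,B) = −Σ p(x,y)·ln p(x,y) over all 4 cells.
  cell (0,r): −0.331·ln0.331 = 0.36597
  cell (0,s): −0.020·ln0.020 = 0.07824
  cell (1,r): −0.106·ln0.106 = 0.23790
  cell (1,s): −0.543·ln0.543 = 0.33158
Sum = 1.0137 nats.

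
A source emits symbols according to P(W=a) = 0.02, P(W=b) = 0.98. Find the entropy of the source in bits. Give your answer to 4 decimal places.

0.1414 bits

H(W) = −Σ p·log₂ p.
  −(0.02)·log₂(0.02) = 0.11288
  −(0.98)·log₂(0.98) = 0.02856
Sum: 0.11288 + 0.02856 = 0.1414 bits.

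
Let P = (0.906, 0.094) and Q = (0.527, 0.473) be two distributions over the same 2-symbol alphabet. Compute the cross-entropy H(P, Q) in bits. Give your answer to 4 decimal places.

0.9388 bits

H(P,Q) = −Σ p·log₂ q.
  −0.906·log₂(0.527) = 0.83726
  −0.094·log₂(0.473) = 0.10153
H(P,Q) = 0.9388 bits.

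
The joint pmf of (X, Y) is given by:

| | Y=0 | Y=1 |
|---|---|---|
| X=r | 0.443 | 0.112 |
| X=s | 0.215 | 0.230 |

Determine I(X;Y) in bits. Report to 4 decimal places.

Marginals: p(X) = (0.5550, 0.4450), p(Y) = (0.6580, 0.3420).
I(X;Y) = H(X) + H(Y) − H(X,Y).
H(X) = 0.9913, H(Y) = 0.9267, H(X,Y) = 1.8386.
I(X;Y) = 0.9913 + 0.9267 − 1.8386 = 0.0794 bits.

0.0794 bits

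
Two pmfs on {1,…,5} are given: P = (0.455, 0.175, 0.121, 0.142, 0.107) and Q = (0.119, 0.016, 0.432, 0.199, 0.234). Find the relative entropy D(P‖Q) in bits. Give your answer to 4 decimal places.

D(P‖Q) = Σ p·log₂(p/q).
  0.455·log₂(0.455/0.119) = 0.88038
  0.175·log₂(0.175/0.016) = 0.60396
  0.121·log₂(0.121/0.432) = -0.22216
  0.142·log₂(0.142/0.199) = -0.06914
  0.107·log₂(0.107/0.234) = -0.12079
D(P‖Q) = 1.0723 bits.

1.0723 bits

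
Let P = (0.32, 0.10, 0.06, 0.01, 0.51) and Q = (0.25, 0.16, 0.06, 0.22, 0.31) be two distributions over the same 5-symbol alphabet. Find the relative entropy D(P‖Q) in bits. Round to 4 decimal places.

D(P‖Q) = Σ p·log₂(p/q).
  0.32·log₂(0.32/0.25) = 0.11397
  0.10·log₂(0.10/0.16) = -0.06781
  0.06·log₂(0.06/0.06) = 0.00000
  0.01·log₂(0.01/0.22) = -0.04459
  0.51·log₂(0.51/0.31) = 0.36630
D(P‖Q) = 0.3679 bits.

0.3679 bits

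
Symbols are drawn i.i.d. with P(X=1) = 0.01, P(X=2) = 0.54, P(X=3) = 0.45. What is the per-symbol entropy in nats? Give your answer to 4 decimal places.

0.7381 nats

H(X) = −Σ p·ln p.
  −(0.01)·ln(0.01) = 0.04605
  −(0.54)·ln(0.54) = 0.33274
  −(0.45)·ln(0.45) = 0.35933
Sum: 0.04605 + 0.33274 + 0.35933 = 0.7381 nats.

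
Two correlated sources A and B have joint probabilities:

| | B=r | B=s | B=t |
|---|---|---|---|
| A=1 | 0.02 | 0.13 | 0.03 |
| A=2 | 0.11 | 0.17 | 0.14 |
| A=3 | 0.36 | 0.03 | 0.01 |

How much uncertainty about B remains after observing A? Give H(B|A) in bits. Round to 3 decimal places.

1.078 bits

Marginals: p(A) = (0.1800, 0.4200, 0.4000), p(B) = (0.4900, 0.3300, 0.1800).
H(B|A) = Σ p(A) · H(B|A=·).
  A=1: p=0.1800, H(B|A=1) = 1.1221
  A=2: p=0.4200, H(B|A=2) = 1.5627
  A=3: p=0.4000, H(B|A=3) = 0.5501
Weighted sum = 1.078 bits.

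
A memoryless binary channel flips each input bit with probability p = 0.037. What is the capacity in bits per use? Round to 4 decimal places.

Binary symmetric channel: C = 1 − h₂(ε) where h₂ is the binary entropy function.
h₂(0.037) = −0.037·log₂0.037 − 0.963·log₂0.963 = 0.2284.
C = 1 − 0.2284 = 0.7716 bits per channel use.

0.7716 bits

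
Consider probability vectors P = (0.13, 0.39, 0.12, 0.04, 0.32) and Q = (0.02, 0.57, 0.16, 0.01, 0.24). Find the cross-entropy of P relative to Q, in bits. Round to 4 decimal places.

H(P,Q) = −Σ p·log₂ q.
  −0.13·log₂(0.02) = 0.73370
  −0.39·log₂(0.57) = 0.31628
  −0.12·log₂(0.16) = 0.31726
  −0.04·log₂(0.01) = 0.26575
  −0.32·log₂(0.24) = 0.65885
H(P,Q) = 2.2918 bits.

2.2918 bits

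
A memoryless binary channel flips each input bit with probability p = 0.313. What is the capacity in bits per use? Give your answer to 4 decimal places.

0.1034 bits

Binary symmetric channel: C = 1 − h₂(ε) where h₂ is the binary entropy function.
h₂(0.313) = −0.313·log₂0.313 − 0.687·log₂0.687 = 0.8966.
C = 1 − 0.8966 = 0.1034 bits per channel use.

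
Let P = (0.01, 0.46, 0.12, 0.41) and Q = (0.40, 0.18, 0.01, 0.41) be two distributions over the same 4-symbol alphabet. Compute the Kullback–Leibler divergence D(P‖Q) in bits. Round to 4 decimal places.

D(P‖Q) = Σ p·log₂(p/q).
  0.01·log₂(0.01/0.40) = -0.05322
  0.46·log₂(0.46/0.18) = 0.62267
  0.12·log₂(0.12/0.01) = 0.43020
  0.41·log₂(0.41/0.41) = 0.00000
D(P‖Q) = 0.9996 bits.

0.9996 bits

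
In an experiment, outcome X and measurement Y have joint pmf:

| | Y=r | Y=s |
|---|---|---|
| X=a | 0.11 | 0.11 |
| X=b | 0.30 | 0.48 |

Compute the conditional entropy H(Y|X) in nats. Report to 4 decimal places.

0.6722 nats

Marginals: p(X) = (0.2200, 0.7800), p(Y) = (0.4100, 0.5900).
H(Y|X) = Σ p(X) · H(Y|X=·).
  X=a: p=0.2200, H(Y|X=a) = 0.6931
  X=b: p=0.7800, H(Y|X=b) = 0.6663
Weighted sum = 0.6722 nats.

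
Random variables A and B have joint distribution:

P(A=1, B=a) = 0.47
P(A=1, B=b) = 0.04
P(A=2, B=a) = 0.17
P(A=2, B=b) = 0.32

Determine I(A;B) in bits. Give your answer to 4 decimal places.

0.2841 bits

Marginals: p(A) = (0.5100, 0.4900), p(B) = (0.6400, 0.3600).
I(A;B) = H(A) + H(B) − H(A,B).
H(A) = 0.9997, H(B) = 0.9427, H(A,B) = 1.6583.
I(A;B) = 0.9997 + 0.9427 − 1.6583 = 0.2841 bits.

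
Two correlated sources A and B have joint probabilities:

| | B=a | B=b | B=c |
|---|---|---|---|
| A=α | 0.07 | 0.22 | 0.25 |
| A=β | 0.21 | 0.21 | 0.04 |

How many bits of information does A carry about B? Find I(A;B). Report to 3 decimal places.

Marginals: p(A) = (0.5400, 0.4600), p(B) = (0.2800, 0.4300, 0.2900).
I(A;B) = H(A) + H(B) − H(A,B).
H(A) = 0.9954, H(B) = 1.5557, H(A,B) = 2.3805.
I(A;B) = 0.9954 + 1.5557 − 2.3805 = 0.171 bits.

0.171 bits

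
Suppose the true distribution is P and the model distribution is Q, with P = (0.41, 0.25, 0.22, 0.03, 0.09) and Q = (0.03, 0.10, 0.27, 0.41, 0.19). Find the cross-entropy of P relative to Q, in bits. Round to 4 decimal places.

3.5744 bits

H(P,Q) = −Σ p·log₂ q.
  −0.41·log₂(0.03) = 2.07415
  −0.25·log₂(0.10) = 0.83048
  −0.22·log₂(0.27) = 0.41557
  −0.03·log₂(0.41) = 0.03859
  −0.09·log₂(0.19) = 0.21563
H(P,Q) = 3.5744 bits.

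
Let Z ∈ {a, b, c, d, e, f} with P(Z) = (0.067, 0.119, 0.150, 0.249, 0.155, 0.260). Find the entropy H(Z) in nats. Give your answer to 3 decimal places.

1.704 nats

H(Z) = −Σ p·ln p.
  −(0.067)·ln(0.067) = 0.1811
  −(0.119)·ln(0.119) = 0.2533
  −(0.150)·ln(0.150) = 0.2846
  −(0.249)·ln(0.249) = 0.3462
  −(0.155)·ln(0.155) = 0.2890
  −(0.260)·ln(0.260) = 0.3502
Sum: 0.1811 + 0.2533 + 0.2846 + 0.3462 + 0.2890 + 0.3502 = 1.704 nats.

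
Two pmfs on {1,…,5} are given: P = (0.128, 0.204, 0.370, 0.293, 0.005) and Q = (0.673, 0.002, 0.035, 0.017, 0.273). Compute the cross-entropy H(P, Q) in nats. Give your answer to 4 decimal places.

H(P,Q) = −Σ p·ln q.
  −0.128·ln(0.673) = 0.05069
  −0.204·ln(0.002) = 1.26778
  −0.370·ln(0.035) = 1.24039
  −0.293·ln(0.017) = 1.19384
  −0.005·ln(0.273) = 0.00649
H(P,Q) = 3.7592 nats.

3.7592 nats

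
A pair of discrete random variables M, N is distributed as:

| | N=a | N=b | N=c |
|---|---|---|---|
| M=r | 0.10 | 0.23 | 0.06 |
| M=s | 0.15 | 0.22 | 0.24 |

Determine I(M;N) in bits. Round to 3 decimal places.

0.056 bits

Marginals: p(M) = (0.3900, 0.6100), p(N) = (0.2500, 0.4500, 0.3000).
I(M;N) = Σ p(x,y)·log₂[p(x,y)/(p(x)p(y))].
  (r,a): 0.10·log₂(1.0256) = 0.0037
  (r,b): 0.23·log₂(1.3105) = 0.0897
  (r,c): 0.06·log₂(0.5128) = -0.0578
  (s,a): 0.15·log₂(0.9836) = -0.0036
  (s,b): 0.22·log₂(0.8015) = -0.0702
  (s,c): 0.24·log₂(1.3115) = 0.0939
Sum = 0.056 bits.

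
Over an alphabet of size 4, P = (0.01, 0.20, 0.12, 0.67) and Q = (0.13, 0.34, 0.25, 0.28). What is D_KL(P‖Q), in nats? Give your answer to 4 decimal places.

D(P‖Q) = Σ p·ln(p/q).
  0.01·ln(0.01/0.13) = -0.02565
  0.20·ln(0.20/0.34) = -0.10613
  0.12·ln(0.12/0.25) = -0.08808
  0.67·ln(0.67/0.28) = 0.58457
D(P‖Q) = 0.3647 nats.

0.3647 nats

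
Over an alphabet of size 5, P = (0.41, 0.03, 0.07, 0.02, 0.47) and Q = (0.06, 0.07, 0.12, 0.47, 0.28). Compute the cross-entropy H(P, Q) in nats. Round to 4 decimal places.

H(P,Q) = −Σ p·ln q.
  −0.41·ln(0.06) = 1.15350
  −0.03·ln(0.07) = 0.07978
  −0.07·ln(0.12) = 0.14842
  −0.02·ln(0.47) = 0.01510
  −0.47·ln(0.28) = 0.59829
H(P,Q) = 1.9951 nats.

1.9951 nats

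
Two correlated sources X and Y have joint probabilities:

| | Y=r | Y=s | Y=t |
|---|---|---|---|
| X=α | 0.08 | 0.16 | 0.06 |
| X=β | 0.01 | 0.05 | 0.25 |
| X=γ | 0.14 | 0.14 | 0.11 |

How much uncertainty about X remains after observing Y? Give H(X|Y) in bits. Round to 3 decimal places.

1.342 bits

Chain rule: H(X|Y) = H(X,Y) − H(Y).
Marginals: p(X) = (0.3000, 0.3100, 0.3900), p(Y) = (0.2300, 0.3500, 0.4200).
H(X,Y) = 2.8851 bits; H(Y) = 1.5434 bits.
H(X|Y) = 2.8851 − 1.5434 = 1.342 bits.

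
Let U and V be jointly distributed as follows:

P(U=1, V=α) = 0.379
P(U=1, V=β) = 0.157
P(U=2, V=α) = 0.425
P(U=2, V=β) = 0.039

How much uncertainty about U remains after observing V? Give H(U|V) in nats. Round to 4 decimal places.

0.6538 nats

Chain rule: H(U|V) = H(U,V) − H(V).
Marginals: p(U) = (0.5360, 0.4640), p(V) = (0.8040, 0.1960).
H(U,V) = 1.1486 nats; H(V) = 0.4948 nats.
H(U|V) = 1.1486 − 0.4948 = 0.6538 nats.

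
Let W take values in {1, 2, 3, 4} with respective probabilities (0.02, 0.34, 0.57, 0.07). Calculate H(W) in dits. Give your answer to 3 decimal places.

0.413 dits

H(W) = −Σ p·log₁₀ p.
  −(0.02)·log₁₀(0.02) = 0.0340
  −(0.34)·log₁₀(0.34) = 0.1593
  −(0.57)·log₁₀(0.57) = 0.1392
  −(0.07)·log₁₀(0.07) = 0.0808
Sum: 0.0340 + 0.1593 + 0.1392 + 0.0808 = 0.413 dits.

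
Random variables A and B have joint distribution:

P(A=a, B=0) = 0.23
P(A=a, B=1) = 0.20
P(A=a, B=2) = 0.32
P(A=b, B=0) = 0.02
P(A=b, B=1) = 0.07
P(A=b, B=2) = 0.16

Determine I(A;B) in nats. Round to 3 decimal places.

0.033 nats

Marginals: p(A) = (0.7500, 0.2500), p(B) = (0.2500, 0.2700, 0.4800).
I(A;B) = Σ p(x,y)·ln[p(x,y)/(p(x)p(y))].
  (a,0): 0.23·ln(1.2267) = 0.0470
  (a,1): 0.20·ln(0.9877) = -0.0025
  (a,2): 0.32·ln(0.8889) = -0.0377
  (b,0): 0.02·ln(0.3200) = -0.0228
  (b,1): 0.07·ln(1.0370) = 0.0025
  (b,2): 0.16·ln(1.3333) = 0.0460
Sum = 0.033 nats.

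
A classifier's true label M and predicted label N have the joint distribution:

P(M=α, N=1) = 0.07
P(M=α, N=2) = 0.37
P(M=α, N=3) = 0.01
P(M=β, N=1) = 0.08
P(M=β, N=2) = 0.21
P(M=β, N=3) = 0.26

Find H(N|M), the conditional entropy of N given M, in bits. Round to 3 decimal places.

Marginals: p(M) = (0.4500, 0.5500), p(N) = (0.1500, 0.5800, 0.2700).
H(N|M) = Σ p(M) · H(N|M=·).
  M=α: p=0.4500, H(N|M=α) = 0.7718
  M=β: p=0.5500, H(N|M=β) = 1.4459
Weighted sum = 1.143 bits.

1.143 bits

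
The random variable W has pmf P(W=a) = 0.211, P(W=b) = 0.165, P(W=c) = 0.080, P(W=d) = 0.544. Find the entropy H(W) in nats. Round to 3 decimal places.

H(W) = −Σ p·ln p.
  −(0.211)·ln(0.211) = 0.3283
  −(0.165)·ln(0.165) = 0.2973
  −(0.080)·ln(0.080) = 0.2021
  −(0.544)·ln(0.544) = 0.3312
Sum: 0.3283 + 0.2973 + 0.2021 + 0.3312 = 1.159 nats.

1.159 nats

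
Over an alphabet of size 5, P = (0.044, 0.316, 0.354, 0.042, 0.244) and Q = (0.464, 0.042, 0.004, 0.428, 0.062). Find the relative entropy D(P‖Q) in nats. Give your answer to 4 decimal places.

2.3578 nats

D(P‖Q) = Σ p·ln(p/q).
  0.044·ln(0.044/0.464) = -0.10365
  0.316·ln(0.316/0.042) = 0.63771
  0.354·ln(0.354/0.004) = 1.58698
  0.042·ln(0.042/0.428) = -0.09750
  0.244·ln(0.244/0.062) = 0.33429
D(P‖Q) = 2.3578 nats.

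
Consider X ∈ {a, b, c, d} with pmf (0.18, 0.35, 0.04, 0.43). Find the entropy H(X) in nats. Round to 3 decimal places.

H(X) = −Σ p·ln p.
  −(0.18)·ln(0.18) = 0.3087
  −(0.35)·ln(0.35) = 0.3674
  −(0.04)·ln(0.04) = 0.1288
  −(0.43)·ln(0.43) = 0.3629
Sum: 0.3087 + 0.3674 + 0.1288 + 0.3629 = 1.168 nats.

1.168 nats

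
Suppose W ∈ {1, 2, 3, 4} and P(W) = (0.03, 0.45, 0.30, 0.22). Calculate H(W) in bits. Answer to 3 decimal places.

1.672 bits

H(W) = −Σ p·log₂ p.
  −(0.03)·log₂(0.03) = 0.1518
  −(0.45)·log₂(0.45) = 0.5184
  −(0.30)·log₂(0.30) = 0.5211
  −(0.22)·log₂(0.22) = 0.4806
Sum: 0.1518 + 0.5184 + 0.5211 + 0.4806 = 1.672 bits.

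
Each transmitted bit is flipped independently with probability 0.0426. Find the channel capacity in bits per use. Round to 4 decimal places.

0.7459 bits

Binary symmetric channel: C = 1 − h₂(ε) where h₂ is the binary entropy function.
h₂(0.0426) = −0.0426·log₂0.0426 − 0.9574·log₂0.9574 = 0.2541.
C = 1 − 0.2541 = 0.7459 bits per channel use.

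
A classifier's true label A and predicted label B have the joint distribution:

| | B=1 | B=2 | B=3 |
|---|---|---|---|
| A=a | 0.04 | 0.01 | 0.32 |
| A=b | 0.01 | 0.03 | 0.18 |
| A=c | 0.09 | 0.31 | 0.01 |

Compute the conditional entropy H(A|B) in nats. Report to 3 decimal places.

0.639 nats

Marginals: p(A) = (0.3700, 0.2200, 0.4100), p(B) = (0.1400, 0.3500, 0.5100).
H(A|B) = Σ p(B) · H(A|B=·).
  B=1: p=0.1400, H(A|B=1) = 0.8305
  B=2: p=0.3500, H(A|B=2) = 0.4196
  B=3: p=0.5100, H(A|B=3) = 0.7371
Weighted sum = 0.639 nats.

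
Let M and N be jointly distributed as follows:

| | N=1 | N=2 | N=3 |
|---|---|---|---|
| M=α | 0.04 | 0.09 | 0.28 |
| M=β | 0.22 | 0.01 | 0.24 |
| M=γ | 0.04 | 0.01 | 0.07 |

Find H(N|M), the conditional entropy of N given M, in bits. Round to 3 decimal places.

Marginals: p(M) = (0.4100, 0.4700, 0.1200), p(N) = (0.3000, 0.1100, 0.5900).
H(N|M) = Σ p(M) · H(N|M=·).
  M=α: p=0.4100, H(N|M=α) = 1.1835
  M=β: p=0.4700, H(N|M=β) = 1.1259
  M=γ: p=0.1200, H(N|M=γ) = 1.2807
Weighted sum = 1.168 bits.

1.168 bits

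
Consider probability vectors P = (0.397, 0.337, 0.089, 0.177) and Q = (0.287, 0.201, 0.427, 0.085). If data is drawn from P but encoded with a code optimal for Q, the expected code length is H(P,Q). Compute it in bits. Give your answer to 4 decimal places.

2.2338 bits

H(P,Q) = −Σ p·log₂ q.
  −0.397·log₂(0.287) = 0.71495
  −0.337·log₂(0.201) = 0.78006
  −0.089·log₂(0.427) = 0.10926
  −0.177·log₂(0.085) = 0.62948
H(P,Q) = 2.2338 bits.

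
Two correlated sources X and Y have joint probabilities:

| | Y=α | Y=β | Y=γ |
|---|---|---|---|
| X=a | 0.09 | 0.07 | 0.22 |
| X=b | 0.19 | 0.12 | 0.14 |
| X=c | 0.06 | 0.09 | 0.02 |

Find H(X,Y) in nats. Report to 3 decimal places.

2.045 nats

H(X,Y) = −Σ p(x,y)·ln p(x,y) over all 9 cells.
  cell (a,α): −0.09·ln0.09 = 0.2167
  cell (a,β): −0.07·ln0.07 = 0.1861
  cell (a,γ): −0.22·ln0.22 = 0.3331
  cell (b,α): −0.19·ln0.19 = 0.3155
  cell (b,β): −0.12·ln0.12 = 0.2544
  cell (b,γ): −0.14·ln0.14 = 0.2753
  cell (c,α): −0.06·ln0.06 = 0.1688
  cell (c,β): −0.09·ln0.09 = 0.2167
  cell (c,γ): −0.02·ln0.02 = 0.0782
Sum = 2.045 nats.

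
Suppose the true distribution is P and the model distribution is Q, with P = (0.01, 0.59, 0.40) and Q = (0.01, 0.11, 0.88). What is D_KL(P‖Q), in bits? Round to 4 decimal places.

0.9747 bits

D(P‖Q) = Σ p·log₂(p/q).
  0.01·log₂(0.01/0.01) = 0.00000
  0.59·log₂(0.59/0.11) = 1.42969
  0.40·log₂(0.40/0.88) = -0.45500
D(P‖Q) = 0.9747 bits.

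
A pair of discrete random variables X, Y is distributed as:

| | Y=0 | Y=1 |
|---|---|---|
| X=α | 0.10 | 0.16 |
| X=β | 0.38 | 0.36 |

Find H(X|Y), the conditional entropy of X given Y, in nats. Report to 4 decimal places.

Marginals: p(X) = (0.2600, 0.7400), p(Y) = (0.4800, 0.5200).
H(X|Y) = Σ p(Y) · H(X|Y=·).
  Y=0: p=0.4800, H(X|Y=0) = 0.5117
  Y=1: p=0.5200, H(X|Y=1) = 0.6172
Weighted sum = 0.5666 nats.

0.5666 nats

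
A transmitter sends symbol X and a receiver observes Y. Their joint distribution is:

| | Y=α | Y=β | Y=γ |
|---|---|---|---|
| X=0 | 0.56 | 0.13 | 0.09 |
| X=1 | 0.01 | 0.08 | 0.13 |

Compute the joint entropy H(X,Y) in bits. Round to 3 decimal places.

H(X,Y) = −Σ p(x,y)·log₂ p(x,y) over all 6 cells.
  cell (0,α): −0.56·log₂0.56 = 0.4684
  cell (0,β): −0.13·log₂0.13 = 0.3826
  cell (0,γ): −0.09·log₂0.09 = 0.3127
  cell (1,α): −0.01·log₂0.01 = 0.0664
  cell (1,β): −0.08·log₂0.08 = 0.2915
  cell (1,γ): −0.13·log₂0.13 = 0.3826
Sum = 1.904 bits.

1.904 bits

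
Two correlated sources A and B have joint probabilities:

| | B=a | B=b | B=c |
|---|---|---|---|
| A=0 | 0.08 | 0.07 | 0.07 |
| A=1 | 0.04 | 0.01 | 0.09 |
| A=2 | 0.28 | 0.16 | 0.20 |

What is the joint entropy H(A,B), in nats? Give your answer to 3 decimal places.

H(A,B) = −Σ p(x,y)·ln p(x,y) over all 9 cells.
  cell (0,a): −0.08·ln0.08 = 0.2021
  cell (0,b): −0.07·ln0.07 = 0.1861
  cell (0,c): −0.07·ln0.07 = 0.1861
  cell (1,a): −0.04·ln0.04 = 0.1288
  cell (1,b): −0.01·ln0.01 = 0.0461
  cell (1,c): −0.09·ln0.09 = 0.2167
  cell (2,a): −0.28·ln0.28 = 0.3564
  cell (2,b): −0.16·ln0.16 = 0.2932
  cell (2,c): −0.20·ln0.20 = 0.3219
Sum = 1.937 nats.

1.937 nats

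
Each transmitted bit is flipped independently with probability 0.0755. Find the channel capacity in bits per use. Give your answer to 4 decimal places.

Binary symmetric channel: C = 1 − h₂(ε) where h₂ is the binary entropy function.
h₂(0.0755) = −0.0755·log₂0.0755 − 0.9245·log₂0.9245 = 0.3861.
C = 1 − 0.3861 = 0.6139 bits per channel use.

0.6139 bits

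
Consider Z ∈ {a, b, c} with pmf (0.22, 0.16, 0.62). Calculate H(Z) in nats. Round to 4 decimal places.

0.9227 nats

H(Z) = −Σ p·ln p.
  −(0.22)·ln(0.22) = 0.33311
  −(0.16)·ln(0.16) = 0.29321
  −(0.62)·ln(0.62) = 0.29638
Sum: 0.33311 + 0.29321 + 0.29638 = 0.9227 nats.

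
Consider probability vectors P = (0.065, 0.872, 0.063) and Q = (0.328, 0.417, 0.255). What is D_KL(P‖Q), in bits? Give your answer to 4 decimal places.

D(P‖Q) = Σ p·log₂(p/q).
  0.065·log₂(0.065/0.328) = -0.15179
  0.872·log₂(0.872/0.417) = 0.92805
  0.063·log₂(0.063/0.255) = -0.12708
D(P‖Q) = 0.6492 bits.

0.6492 bits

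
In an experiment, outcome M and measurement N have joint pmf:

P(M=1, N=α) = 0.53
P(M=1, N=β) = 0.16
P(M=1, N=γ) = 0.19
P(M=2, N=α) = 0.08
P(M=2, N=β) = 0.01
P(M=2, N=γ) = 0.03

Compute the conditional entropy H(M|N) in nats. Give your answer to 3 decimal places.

Marginals: p(M) = (0.8800, 0.1200), p(N) = (0.6100, 0.1700, 0.2200).
H(M|N) = Σ p(N) · H(M|N=·).
  N=α: p=0.6100, H(M|N=α) = 0.3886
  N=β: p=0.1700, H(M|N=β) = 0.2237
  N=γ: p=0.2200, H(M|N=γ) = 0.3983
Weighted sum = 0.363 nats.

0.363 nats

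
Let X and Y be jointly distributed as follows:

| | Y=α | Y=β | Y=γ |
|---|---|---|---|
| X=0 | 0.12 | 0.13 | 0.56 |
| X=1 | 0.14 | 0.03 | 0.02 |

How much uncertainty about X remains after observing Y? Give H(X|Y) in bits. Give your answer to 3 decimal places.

Chain rule: H(X|Y) = H(X,Y) − H(Y).
Marginals: p(X) = (0.8100, 0.1900), p(Y) = (0.2600, 0.1600, 0.5800).
H(X,Y) = 1.8799 bits; H(Y) = 1.3841 bits.
H(X|Y) = 1.8799 − 1.3841 = 0.496 bits.

0.496 bits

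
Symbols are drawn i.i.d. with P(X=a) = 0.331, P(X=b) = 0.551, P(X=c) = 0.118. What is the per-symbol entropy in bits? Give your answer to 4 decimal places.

H(X) = −Σ p·log₂ p.
  −(0.331)·log₂(0.331) = 0.52798
  −(0.551)·log₂(0.551) = 0.47379
  −(0.118)·log₂(0.118) = 0.36381
Sum: 0.52798 + 0.47379 + 0.36381 = 1.3656 bits.

1.3656 bits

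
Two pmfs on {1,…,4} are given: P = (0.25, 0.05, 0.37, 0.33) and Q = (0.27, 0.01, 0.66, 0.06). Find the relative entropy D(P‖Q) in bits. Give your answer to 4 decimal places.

0.5910 bits

D(P‖Q) = Σ p·log₂(p/q).
  0.25·log₂(0.25/0.27) = -0.02776
  0.05·log₂(0.05/0.01) = 0.11610
  0.37·log₂(0.37/0.66) = -0.30893
  0.33·log₂(0.33/0.06) = 0.81161
D(P‖Q) = 0.5910 bits.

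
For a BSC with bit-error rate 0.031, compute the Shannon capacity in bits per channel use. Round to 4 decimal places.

0.8006 bits

Binary symmetric channel: C = 1 − h₂(ε) where h₂ is the binary entropy function.
h₂(0.031) = −0.031·log₂0.031 − 0.969·log₂0.969 = 0.1994.
C = 1 − 0.1994 = 0.8006 bits per channel use.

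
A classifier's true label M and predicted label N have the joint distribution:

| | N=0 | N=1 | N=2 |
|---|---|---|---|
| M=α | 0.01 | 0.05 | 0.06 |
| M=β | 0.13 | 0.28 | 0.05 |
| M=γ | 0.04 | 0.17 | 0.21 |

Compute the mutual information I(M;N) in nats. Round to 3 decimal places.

0.102 nats

Marginals: p(M) = (0.1200, 0.4600, 0.4200), p(N) = (0.1800, 0.5000, 0.3200).
I(M;N) = H(M) + H(N) − H(M,N).
H(M) = 0.9760, H(N) = 1.0199, H(M,N) = 1.8938.
I(M;N) = 0.9760 + 1.0199 − 1.8938 = 0.102 nats.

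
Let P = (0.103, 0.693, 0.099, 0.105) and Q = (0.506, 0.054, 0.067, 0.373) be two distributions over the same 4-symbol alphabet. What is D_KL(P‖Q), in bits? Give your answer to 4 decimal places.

2.1787 bits

D(P‖Q) = Σ p·log₂(p/q).
  0.103·log₂(0.103/0.506) = -0.23654
  0.693·log₂(0.693/0.054) = 2.55150
  0.099·log₂(0.099/0.067) = 0.05576
  0.105·log₂(0.105/0.373) = -0.19202
D(P‖Q) = 2.1787 bits.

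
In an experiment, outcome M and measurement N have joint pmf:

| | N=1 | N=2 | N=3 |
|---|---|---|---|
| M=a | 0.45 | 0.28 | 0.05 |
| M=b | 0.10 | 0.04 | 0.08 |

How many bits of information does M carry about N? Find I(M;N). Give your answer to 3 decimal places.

Marginals: p(M) = (0.7800, 0.2200), p(N) = (0.5500, 0.3200, 0.1300).
I(M;N) = H(M) + H(N) − H(M,N).
H(M) = 0.7602, H(N) = 1.3831, H(M,N) = 2.0582.
I(M;N) = 0.7602 + 1.3831 − 2.0582 = 0.085 bits.

0.085 bits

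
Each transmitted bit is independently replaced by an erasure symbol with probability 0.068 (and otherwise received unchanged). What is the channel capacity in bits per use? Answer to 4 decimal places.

0.9320 bits

Binary erasure channel: capacity C = 1 − ε.
C = 1 − 0.068 = 0.9320 bits per channel use.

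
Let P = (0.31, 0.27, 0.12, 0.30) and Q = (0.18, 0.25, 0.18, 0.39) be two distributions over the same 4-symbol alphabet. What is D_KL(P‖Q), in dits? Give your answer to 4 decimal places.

D(P‖Q) = Σ p·log₁₀(p/q).
  0.31·log₁₀(0.31/0.18) = 0.07319
  0.27·log₁₀(0.27/0.25) = 0.00902
  0.12·log₁₀(0.12/0.18) = -0.02113
  0.30·log₁₀(0.30/0.39) = -0.03418
D(P‖Q) = 0.0269 dits.

0.0269 dits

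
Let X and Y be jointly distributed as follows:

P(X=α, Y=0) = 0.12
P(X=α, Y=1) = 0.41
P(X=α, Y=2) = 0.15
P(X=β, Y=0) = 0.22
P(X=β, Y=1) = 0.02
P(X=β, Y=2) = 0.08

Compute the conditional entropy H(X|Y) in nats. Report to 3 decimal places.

0.450 nats

Chain rule: H(X|Y) = H(X,Y) − H(Y).
Marginals: p(X) = (0.6800, 0.3200), p(Y) = (0.3400, 0.4300, 0.2300).
H(X,Y) = 1.5180 nats; H(Y) = 1.0677 nats.
H(X|Y) = 1.5180 − 1.0677 = 0.450 nats.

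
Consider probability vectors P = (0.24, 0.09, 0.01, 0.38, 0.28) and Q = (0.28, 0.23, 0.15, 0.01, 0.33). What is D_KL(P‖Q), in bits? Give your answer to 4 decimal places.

1.7136 bits

D(P‖Q) = Σ p·log₂(p/q).
  0.24·log₂(0.24/0.28) = -0.05337
  0.09·log₂(0.09/0.23) = -0.12183
  0.01·log₂(0.01/0.15) = -0.03907
  0.38·log₂(0.38/0.01) = 1.99421
  0.28·log₂(0.28/0.33) = -0.06637
D(P‖Q) = 1.7136 bits.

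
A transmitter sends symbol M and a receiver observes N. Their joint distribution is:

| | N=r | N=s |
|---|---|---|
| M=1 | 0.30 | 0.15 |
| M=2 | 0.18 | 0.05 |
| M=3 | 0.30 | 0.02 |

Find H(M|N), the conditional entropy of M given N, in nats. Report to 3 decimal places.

1.017 nats

Chain rule: H(M|N) = H(M,N) − H(N).
Marginals: p(M) = (0.4500, 0.2300, 0.3200), p(N) = (0.7800, 0.2200).
H(M,N) = 1.5436 nats; H(N) = 0.5269 nats.
H(M|N) = 1.5436 − 0.5269 = 1.017 nats.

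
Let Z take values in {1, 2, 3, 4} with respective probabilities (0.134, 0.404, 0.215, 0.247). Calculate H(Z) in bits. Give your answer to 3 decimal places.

H(Z) = −Σ p·log₂ p.
  −(0.134)·log₂(0.134) = 0.3886
  −(0.404)·log₂(0.404) = 0.5283
  −(0.215)·log₂(0.215) = 0.4768
  −(0.247)·log₂(0.247) = 0.4983
Sum: 0.3886 + 0.5283 + 0.4768 + 0.4983 = 1.892 bits.

1.892 bits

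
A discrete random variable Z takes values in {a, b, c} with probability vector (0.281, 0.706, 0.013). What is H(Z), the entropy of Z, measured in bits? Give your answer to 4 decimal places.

0.9507 bits

H(Z) = −Σ p·log₂ p.
  −(0.281)·log₂(0.281) = 0.51461
  −(0.706)·log₂(0.706) = 0.35460
  −(0.013)·log₂(0.013) = 0.08145
Sum: 0.51461 + 0.35460 + 0.08145 = 0.9507 bits.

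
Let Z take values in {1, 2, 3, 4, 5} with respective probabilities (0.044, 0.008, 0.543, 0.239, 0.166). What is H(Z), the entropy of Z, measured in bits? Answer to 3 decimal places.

1.656 bits

H(Z) = −Σ p·log₂ p.
  −(0.044)·log₂(0.044) = 0.1983
  −(0.008)·log₂(0.008) = 0.0557
  −(0.543)·log₂(0.543) = 0.4784
  −(0.239)·log₂(0.239) = 0.4935
  −(0.166)·log₂(0.166) = 0.4301
Sum: 0.1983 + 0.0557 + 0.4784 + 0.4935 + 0.4301 = 1.656 bits.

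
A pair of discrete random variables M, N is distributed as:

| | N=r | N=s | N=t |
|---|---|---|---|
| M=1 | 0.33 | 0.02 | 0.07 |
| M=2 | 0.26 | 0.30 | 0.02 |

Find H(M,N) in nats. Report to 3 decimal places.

H(M,N) = −Σ p(x,y)·ln p(x,y) over all 6 cells.
  cell (1,r): −0.33·ln0.33 = 0.3659
  cell (1,s): −0.02·ln0.02 = 0.0782
  cell (1,t): −0.07·ln0.07 = 0.1861
  cell (2,r): −0.26·ln0.26 = 0.3502
  cell (2,s): −0.30·ln0.30 = 0.3612
  cell (2,t): −0.02·ln0.02 = 0.0782
Sum = 1.420 nats.

1.420 nats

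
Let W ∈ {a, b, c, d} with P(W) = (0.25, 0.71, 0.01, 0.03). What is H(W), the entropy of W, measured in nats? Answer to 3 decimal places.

0.741 nats

H(W) = −Σ p·ln p.
  −(0.25)·ln(0.25) = 0.3466
  −(0.71)·ln(0.71) = 0.2432
  −(0.01)·ln(0.01) = 0.0461
  −(0.03)·ln(0.03) = 0.1052
Sum: 0.3466 + 0.2432 + 0.0461 + 0.1052 = 0.741 nats.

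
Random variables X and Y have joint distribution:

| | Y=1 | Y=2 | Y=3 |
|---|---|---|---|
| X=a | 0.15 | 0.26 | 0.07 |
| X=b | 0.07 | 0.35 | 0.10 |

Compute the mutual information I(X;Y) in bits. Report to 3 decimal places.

0.034 bits

Marginals: p(X) = (0.4800, 0.5200), p(Y) = (0.2200, 0.6100, 0.1700).
I(X;Y) = Σ p(x,y)·log₂[p(x,y)/(p(x)p(y))].
  (a,1): 0.15·log₂(1.4205) = 0.0760
  (a,2): 0.26·log₂(0.8880) = -0.0446
  (a,3): 0.07·log₂(0.8578) = -0.0155
  (b,1): 0.07·log₂(0.6119) = -0.0496
  (b,2): 0.35·log₂(1.1034) = 0.0497
  (b,3): 0.10·log₂(1.1312) = 0.0178
Sum = 0.034 bits.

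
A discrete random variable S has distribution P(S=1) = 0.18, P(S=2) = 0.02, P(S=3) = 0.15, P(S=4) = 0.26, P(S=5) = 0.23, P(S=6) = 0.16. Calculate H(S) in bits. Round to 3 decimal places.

2.385 bits

H(S) = −Σ p·log₂ p.
  −(0.18)·log₂(0.18) = 0.4453
  −(0.02)·log₂(0.02) = 0.1129
  −(0.15)·log₂(0.15) = 0.4105
  −(0.26)·log₂(0.26) = 0.5053
  −(0.23)·log₂(0.23) = 0.4877
  −(0.16)·log₂(0.16) = 0.4230
Sum: 0.4453 + 0.1129 + 0.4105 + 0.5053 + 0.4877 + 0.4230 = 2.385 bits.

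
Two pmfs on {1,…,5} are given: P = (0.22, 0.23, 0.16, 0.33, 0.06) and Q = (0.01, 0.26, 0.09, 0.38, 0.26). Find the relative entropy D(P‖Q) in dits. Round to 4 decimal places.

D(P‖Q) = Σ p·log₁₀(p/q).
  0.22·log₁₀(0.22/0.01) = 0.29533
  0.23·log₁₀(0.23/0.26) = -0.01225
  0.16·log₁₀(0.16/0.09) = 0.03998
  0.33·log₁₀(0.33/0.38) = -0.02022
  0.06·log₁₀(0.06/0.26) = -0.03821
D(P‖Q) = 0.2646 dits.

0.2646 dits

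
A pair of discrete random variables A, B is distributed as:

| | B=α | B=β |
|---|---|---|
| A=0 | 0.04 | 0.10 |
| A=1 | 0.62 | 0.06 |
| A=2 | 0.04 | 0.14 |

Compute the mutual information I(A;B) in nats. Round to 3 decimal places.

0.229 nats

Marginals: p(A) = (0.1400, 0.6800, 0.1800), p(B) = (0.7000, 0.3000).
I(A;B) = Σ p(x,y)·ln[p(x,y)/(p(x)p(y))].
  (0,α): 0.04·ln(0.4082) = -0.0358
  (0,β): 0.10·ln(2.3810) = 0.0868
  (1,α): 0.62·ln(1.3025) = 0.1639
  (1,β): 0.06·ln(0.2941) = -0.0734
  (2,α): 0.04·ln(0.3175) = -0.0459
  (2,β): 0.14·ln(2.5926) = 0.1334
Sum = 0.229 nats.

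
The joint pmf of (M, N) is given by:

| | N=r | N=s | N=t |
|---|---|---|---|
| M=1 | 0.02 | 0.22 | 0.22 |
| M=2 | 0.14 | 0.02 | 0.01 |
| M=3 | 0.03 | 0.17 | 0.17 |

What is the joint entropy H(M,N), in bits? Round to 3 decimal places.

2.671 bits

H(M,N) = −Σ p(x,y)·log₂ p(x,y) over all 9 cells.
  cell (1,r): −0.02·log₂0.02 = 0.1129
  cell (1,s): −0.22·log₂0.22 = 0.4806
  cell (1,t): −0.22·log₂0.22 = 0.4806
  cell (2,r): −0.14·log₂0.14 = 0.3971
  cell (2,s): −0.02·log₂0.02 = 0.1129
  cell (2,t): −0.01·log₂0.01 = 0.0664
  cell (3,r): −0.03·log₂0.03 = 0.1518
  cell (3,s): −0.17·log₂0.17 = 0.4346
  cell (3,t): −0.17·log₂0.17 = 0.4346
Sum = 2.671 bits.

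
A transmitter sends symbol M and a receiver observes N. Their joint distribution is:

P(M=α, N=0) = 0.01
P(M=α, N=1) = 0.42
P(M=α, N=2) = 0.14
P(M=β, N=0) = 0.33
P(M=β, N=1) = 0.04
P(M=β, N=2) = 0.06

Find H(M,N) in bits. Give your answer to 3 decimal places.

1.946 bits

H(M,N) = −Σ p(x,y)·log₂ p(x,y) over all 6 cells.
  cell (α,0): −0.01·log₂0.01 = 0.0664
  cell (α,1): −0.42·log₂0.42 = 0.5256
  cell (α,2): −0.14·log₂0.14 = 0.3971
  cell (β,0): −0.33·log₂0.33 = 0.5278
  cell (β,1): −0.04·log₂0.04 = 0.1858
  cell (β,2): −0.06·log₂0.06 = 0.2435
Sum = 1.946 bits.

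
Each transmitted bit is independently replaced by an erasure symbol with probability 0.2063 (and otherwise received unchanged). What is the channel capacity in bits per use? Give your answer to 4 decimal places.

0.7937 bits

Binary erasure channel: capacity C = 1 − ε.
C = 1 − 0.2063 = 0.7937 bits per channel use.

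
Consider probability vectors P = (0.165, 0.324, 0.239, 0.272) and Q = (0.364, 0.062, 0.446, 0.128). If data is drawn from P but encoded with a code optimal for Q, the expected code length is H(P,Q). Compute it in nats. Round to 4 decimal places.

1.8198 nats

H(P,Q) = −Σ p·ln q.
  −0.165·ln(0.364) = 0.16675
  −0.324·ln(0.062) = 0.90092
  −0.239·ln(0.446) = 0.19298
  −0.272·ln(0.128) = 0.55916
H(P,Q) = 1.8198 nats.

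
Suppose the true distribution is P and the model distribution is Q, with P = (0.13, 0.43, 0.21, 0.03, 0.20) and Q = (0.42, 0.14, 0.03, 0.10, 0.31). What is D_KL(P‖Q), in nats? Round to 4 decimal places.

0.6149 nats

D(P‖Q) = Σ p·ln(p/q).
  0.13·ln(0.13/0.42) = -0.15245
  0.43·ln(0.43/0.14) = 0.48252
  0.21·ln(0.21/0.03) = 0.40864
  0.03·ln(0.03/0.10) = -0.03612
  0.20·ln(0.20/0.31) = -0.08765
D(P‖Q) = 0.6149 nats.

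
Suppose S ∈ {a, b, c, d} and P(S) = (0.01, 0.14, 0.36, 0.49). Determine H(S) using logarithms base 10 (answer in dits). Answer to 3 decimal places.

H(S) = −Σ p·log₁₀ p.
  −(0.01)·log₁₀(0.01) = 0.0200
  −(0.14)·log₁₀(0.14) = 0.1195
  −(0.36)·log₁₀(0.36) = 0.1597
  −(0.49)·log₁₀(0.49) = 0.1518
Sum: 0.0200 + 0.1195 + 0.1597 + 0.1518 = 0.451 dits.

0.451 dits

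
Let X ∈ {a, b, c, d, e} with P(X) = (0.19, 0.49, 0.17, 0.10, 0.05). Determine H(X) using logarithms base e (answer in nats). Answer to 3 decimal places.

1.346 nats

H(X) = −Σ p·ln p.
  −(0.19)·ln(0.19) = 0.3155
  −(0.49)·ln(0.49) = 0.3495
  −(0.17)·ln(0.17) = 0.3012
  −(0.10)·ln(0.10) = 0.2303
  −(0.05)·ln(0.05) = 0.1498
Sum: 0.3155 + 0.3495 + 0.3012 + 0.2303 + 0.1498 = 1.346 nats.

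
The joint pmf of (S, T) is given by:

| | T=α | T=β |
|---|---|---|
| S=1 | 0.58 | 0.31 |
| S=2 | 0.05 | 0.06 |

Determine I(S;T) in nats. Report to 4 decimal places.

Marginals: p(S) = (0.8900, 0.1100), p(T) = (0.6300, 0.3700).
I(S;T) = Σ p(x,y)·ln[p(x,y)/(p(x)p(y))].
  (1,α): 0.58·ln(1.0344) = 0.01963
  (1,β): 0.31·ln(0.9414) = -0.01872
  (2,α): 0.05·ln(0.7215) = -0.01632
  (2,β): 0.06·ln(1.4742) = 0.02329
Sum = 0.0079 nats.

0.0079 nats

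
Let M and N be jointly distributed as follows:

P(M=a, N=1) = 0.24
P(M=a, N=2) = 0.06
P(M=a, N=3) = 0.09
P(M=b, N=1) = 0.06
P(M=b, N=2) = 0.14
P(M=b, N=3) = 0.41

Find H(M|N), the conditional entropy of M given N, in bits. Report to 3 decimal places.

Chain rule: H(M|N) = H(M,N) − H(N).
Marginals: p(M) = (0.3900, 0.6100), p(N) = (0.3000, 0.2000, 0.5000).
H(M,N) = 2.2184 bits; H(N) = 1.4855 bits.
H(M|N) = 2.2184 − 1.4855 = 0.733 bits.

0.733 bits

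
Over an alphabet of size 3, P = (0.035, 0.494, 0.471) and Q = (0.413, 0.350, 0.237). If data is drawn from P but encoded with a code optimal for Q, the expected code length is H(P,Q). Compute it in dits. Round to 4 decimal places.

0.5332 dits

H(P,Q) = −Σ p·log₁₀ q.
  −0.035·log₁₀(0.413) = 0.01344
  −0.494·log₁₀(0.350) = 0.22523
  −0.471·log₁₀(0.237) = 0.29449
H(P,Q) = 0.5332 dits.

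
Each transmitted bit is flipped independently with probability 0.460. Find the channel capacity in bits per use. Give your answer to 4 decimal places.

0.0046 bits

Binary symmetric channel: C = 1 − h₂(ε) where h₂ is the binary entropy function.
h₂(0.460) = −0.460·log₂0.460 − 0.540·log₂0.540 = 0.9954.
C = 1 − 0.9954 = 0.0046 bits per channel use.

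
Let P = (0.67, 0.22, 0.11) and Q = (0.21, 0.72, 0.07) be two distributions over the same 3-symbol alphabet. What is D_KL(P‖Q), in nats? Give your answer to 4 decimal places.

0.5662 nats

D(P‖Q) = Σ p·ln(p/q).
  0.67·ln(0.67/0.21) = 0.77731
  0.22·ln(0.22/0.72) = -0.26084
  0.11·ln(0.11/0.07) = 0.04972
D(P‖Q) = 0.5662 nats.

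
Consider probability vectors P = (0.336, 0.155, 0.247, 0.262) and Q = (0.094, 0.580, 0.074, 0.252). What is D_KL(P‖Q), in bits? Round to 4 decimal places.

0.7666 bits

D(P‖Q) = Σ p·log₂(p/q).
  0.336·log₂(0.336/0.094) = 0.61748
  0.155·log₂(0.155/0.580) = -0.29509
  0.247·log₂(0.247/0.074) = 0.42951
  0.262·log₂(0.262/0.252) = 0.01471
D(P‖Q) = 0.7666 bits.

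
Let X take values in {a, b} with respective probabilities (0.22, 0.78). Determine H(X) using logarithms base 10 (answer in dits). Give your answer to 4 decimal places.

H(X) = −Σ p·log₁₀ p.
  −(0.22)·log₁₀(0.22) = 0.14467
  −(0.78)·log₁₀(0.78) = 0.08417
Sum: 0.14467 + 0.08417 = 0.2288 dits.

0.2288 dits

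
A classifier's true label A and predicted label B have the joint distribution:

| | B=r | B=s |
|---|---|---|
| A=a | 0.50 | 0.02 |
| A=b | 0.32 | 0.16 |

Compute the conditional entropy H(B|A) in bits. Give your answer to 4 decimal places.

0.5631 bits

Chain rule: H(B|A) = H(A,B) − H(A).
Marginals: p(A) = (0.5200, 0.4800), p(B) = (0.8200, 0.1800).
H(A,B) = 1.5619 bits; H(A) = 0.9988 bits.
H(B|A) = 1.5619 − 0.9988 = 0.5631 bits.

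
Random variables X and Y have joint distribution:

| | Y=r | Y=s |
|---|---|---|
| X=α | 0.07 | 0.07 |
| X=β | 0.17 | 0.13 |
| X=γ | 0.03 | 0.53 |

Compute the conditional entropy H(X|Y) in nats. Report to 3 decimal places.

Marginals: p(X) = (0.1400, 0.3000, 0.5600), p(Y) = (0.2700, 0.7300).
H(X|Y) = Σ p(Y) · H(X|Y=·).
  Y=r: p=0.2700, H(X|Y=r) = 0.8854
  Y=s: p=0.7300, H(X|Y=s) = 0.7646
Weighted sum = 0.797 nats.

0.797 nats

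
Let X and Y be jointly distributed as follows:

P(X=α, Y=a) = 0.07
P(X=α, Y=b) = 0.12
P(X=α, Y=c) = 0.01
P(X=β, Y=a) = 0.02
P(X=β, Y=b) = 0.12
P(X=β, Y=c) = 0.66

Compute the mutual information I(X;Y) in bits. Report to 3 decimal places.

0.338 bits

Marginals: p(X) = (0.2000, 0.8000), p(Y) = (0.0900, 0.2400, 0.6700).
I(X;Y) = Σ p(x,y)·log₂[p(x,y)/(p(x)p(y))].
  (α,a): 0.07·log₂(3.8889) = 0.1372
  (α,b): 0.12·log₂(2.5000) = 0.1586
  (α,c): 0.01·log₂(0.0746) = -0.0374
  (β,a): 0.02·log₂(0.2778) = -0.0370
  (β,b): 0.12·log₂(0.6250) = -0.0814
  (β,c): 0.66·log₂(1.2313) = 0.1982
Sum = 0.338 bits.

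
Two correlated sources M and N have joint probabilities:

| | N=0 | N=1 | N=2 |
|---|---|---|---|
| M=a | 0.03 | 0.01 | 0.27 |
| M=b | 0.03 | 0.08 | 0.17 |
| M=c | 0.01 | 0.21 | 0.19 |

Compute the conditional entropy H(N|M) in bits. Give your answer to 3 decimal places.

Marginals: p(M) = (0.3100, 0.2800, 0.4100), p(N) = (0.0700, 0.3000, 0.6300).
H(N|M) = Σ p(M) · H(N|M=·).
  M=a: p=0.3100, H(N|M=a) = 0.6595
  M=b: p=0.2800, H(N|M=b) = 1.2987
  M=c: p=0.4100, H(N|M=c) = 1.1393
Weighted sum = 1.035 bits.

1.035 bits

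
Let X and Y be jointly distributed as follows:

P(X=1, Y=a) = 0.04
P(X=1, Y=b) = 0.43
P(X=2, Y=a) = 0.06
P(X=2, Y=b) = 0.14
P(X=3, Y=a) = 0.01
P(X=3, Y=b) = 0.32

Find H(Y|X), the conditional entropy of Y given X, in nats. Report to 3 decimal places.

0.304 nats

Marginals: p(X) = (0.4700, 0.2000, 0.3300), p(Y) = (0.1100, 0.8900).
H(Y|X) = Σ p(X) · H(Y|X=·).
  X=1: p=0.4700, H(Y|X=1) = 0.2911
  X=2: p=0.2000, H(Y|X=2) = 0.6109
  X=3: p=0.3300, H(Y|X=3) = 0.1358
Weighted sum = 0.304 nats.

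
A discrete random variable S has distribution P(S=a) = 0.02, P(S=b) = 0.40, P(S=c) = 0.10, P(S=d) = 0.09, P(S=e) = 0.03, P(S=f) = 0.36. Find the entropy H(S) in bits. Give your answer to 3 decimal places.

H(S) = −Σ p·log₂ p.
  −(0.02)·log₂(0.02) = 0.1129
  −(0.40)·log₂(0.40) = 0.5288
  −(0.10)·log₂(0.10) = 0.3322
  −(0.09)·log₂(0.09) = 0.3127
  −(0.03)·log₂(0.03) = 0.1518
  −(0.36)·log₂(0.36) = 0.5306
Sum: 0.1129 + 0.5288 + 0.3322 + 0.3127 + 0.1518 + 0.5306 = 1.969 bits.

1.969 bits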